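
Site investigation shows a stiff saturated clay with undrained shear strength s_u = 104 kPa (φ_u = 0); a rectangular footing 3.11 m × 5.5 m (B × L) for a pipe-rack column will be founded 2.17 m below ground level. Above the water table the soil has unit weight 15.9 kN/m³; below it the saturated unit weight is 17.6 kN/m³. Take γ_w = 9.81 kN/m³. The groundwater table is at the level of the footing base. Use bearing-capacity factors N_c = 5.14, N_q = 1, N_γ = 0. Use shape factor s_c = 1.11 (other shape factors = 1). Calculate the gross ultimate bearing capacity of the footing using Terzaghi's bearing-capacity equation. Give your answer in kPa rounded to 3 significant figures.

Overburden at base level: q = 15.9 × 2.17 = 34.503 kPa.
Cohesion term c·N_c·s_c = 104 × 5.14 × 1.11 = 593.36 kPa; surcharge term q·N_q = 34.503 × 1 = 34.503 kPa.
q_ult = 593.36 + 34.503 = 627.86 kPa.

q_ult ≈ 628 kPa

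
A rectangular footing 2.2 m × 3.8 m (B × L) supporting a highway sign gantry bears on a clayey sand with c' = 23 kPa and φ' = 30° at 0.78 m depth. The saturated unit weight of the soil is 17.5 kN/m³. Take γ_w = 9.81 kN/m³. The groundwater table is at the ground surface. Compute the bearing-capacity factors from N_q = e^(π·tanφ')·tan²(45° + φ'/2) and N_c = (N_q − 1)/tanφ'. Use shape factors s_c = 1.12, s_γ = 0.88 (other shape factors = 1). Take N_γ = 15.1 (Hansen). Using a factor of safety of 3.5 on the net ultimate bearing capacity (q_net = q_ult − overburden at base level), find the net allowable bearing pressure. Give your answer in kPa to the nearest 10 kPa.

N_q = e^(π·tan30°)·tan²(60°) = 18.4; N_c = (N_q − 1)/tanφ' = 30.14.
With the water table at the surface the whole profile is submerged: γ' = 17.5 − 9.81 = 7.69 kN/m³, so q = γ'·D_f = 5.9982 kPa; the same γ' applies in the ½γBN_γ term.
q_ult = c·N_c·s_c + q·N_q + 0.5·γ·B·N_γ·s_γ
     = 23 × 30.14 × 1.12 + 5.9982 × 18.401 + 0.5 × 7.69 × 2.2 × 15.1 × 0.88
     = 776.4 + 110.37 + 112.4 = 999.17 kPa.
q_net = 999.17 − 5.9982 = 993.18 kPa.
q_all(net) = 993.18 / 3.5 = 283.76 kPa.

q_all(net) ≈ 280 kPa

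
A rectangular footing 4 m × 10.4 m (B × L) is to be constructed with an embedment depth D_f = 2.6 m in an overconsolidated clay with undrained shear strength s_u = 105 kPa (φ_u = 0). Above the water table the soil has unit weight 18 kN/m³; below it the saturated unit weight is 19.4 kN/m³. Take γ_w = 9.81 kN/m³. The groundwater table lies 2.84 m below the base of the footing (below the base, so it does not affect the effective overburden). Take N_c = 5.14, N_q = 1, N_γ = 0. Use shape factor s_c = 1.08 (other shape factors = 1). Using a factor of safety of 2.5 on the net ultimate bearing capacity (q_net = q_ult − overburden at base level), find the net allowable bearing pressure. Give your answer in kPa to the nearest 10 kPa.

q_all(net) ≈ 230 kPa

Effective surcharge at the founding depth q = γ·D_f = 18 × 2.6 = 46.8 kPa.
q_ult = c·N_c·s_c + q·N_q
     = 105 × 5.14 × 1.08 + 46.8 × 1
     = 582.88 + 46.8 = 629.68 kPa.
q_net = 629.68 − 46.8 = 582.88 kPa.
q_all(net) = 582.88 / 2.5 = 233.15 kPa.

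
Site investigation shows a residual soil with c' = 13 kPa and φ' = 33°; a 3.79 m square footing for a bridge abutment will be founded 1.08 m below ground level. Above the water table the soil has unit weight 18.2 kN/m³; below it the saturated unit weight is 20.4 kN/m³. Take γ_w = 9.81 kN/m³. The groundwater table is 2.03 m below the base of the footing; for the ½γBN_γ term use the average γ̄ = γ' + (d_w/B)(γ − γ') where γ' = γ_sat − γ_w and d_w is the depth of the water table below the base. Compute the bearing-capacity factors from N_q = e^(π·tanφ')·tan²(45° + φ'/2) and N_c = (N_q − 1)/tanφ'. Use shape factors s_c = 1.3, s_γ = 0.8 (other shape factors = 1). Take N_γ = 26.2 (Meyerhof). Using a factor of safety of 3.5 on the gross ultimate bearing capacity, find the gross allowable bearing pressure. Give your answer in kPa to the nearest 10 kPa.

N_q = e^(π·tan33°)·tan²(61.5°) = 26.09; N_c = (N_q − 1)/tanφ' = 38.64.
Effective surcharge at the founding depth q = γ·D_f = 18.2 × 1.08 = 19.656 kPa.
With d_w = 2.03 m < B, γ̄ = 10.59 + (2.03/3.79) × (18.2 − 10.59) = 14.666 kN/m³.
q_ult = c·N_c·s_c + q·N_q + 0.5·γ·B·N_γ·s_γ
     = 13 × 38.638 × 1.3 + 19.656 × 26.092 + 0.5 × 14.666 × 3.79 × 26.2 × 0.8
     = 652.99 + 512.86 + 582.52 = 1748.4 kPa.
q_all = 1748.4 / 3.5 = 499.54 kPa.

q_all ≈ 500 kPa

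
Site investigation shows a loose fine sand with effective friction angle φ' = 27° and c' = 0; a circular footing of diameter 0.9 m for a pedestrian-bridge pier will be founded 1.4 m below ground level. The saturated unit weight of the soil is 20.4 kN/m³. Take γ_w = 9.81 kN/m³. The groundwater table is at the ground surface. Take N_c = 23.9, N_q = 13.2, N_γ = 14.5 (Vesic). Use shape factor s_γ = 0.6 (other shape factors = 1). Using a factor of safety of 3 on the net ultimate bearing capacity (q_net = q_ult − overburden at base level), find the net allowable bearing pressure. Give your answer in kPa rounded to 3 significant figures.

q_all(net) ≈ 74.1 kPa

With the water table at the surface the whole profile is submerged: γ' = 20.4 − 9.81 = 10.59 kN/m³, so q = γ'·D_f = 14.826 kPa; the same γ' applies in the ½γBN_γ term.
q_ult = q·N_q + 0.5·γ·B·N_γ·s_γ
     = 14.826 × 13.2 + 0.5 × 10.59 × 0.9 × 14.5 × 0.6
     = 195.7 + 41.46 = 237.16 kPa.
q_net = 237.16 − 14.826 = 222.34 kPa.
q_all(net) = 222.34 / 3 = 74.112 kPa.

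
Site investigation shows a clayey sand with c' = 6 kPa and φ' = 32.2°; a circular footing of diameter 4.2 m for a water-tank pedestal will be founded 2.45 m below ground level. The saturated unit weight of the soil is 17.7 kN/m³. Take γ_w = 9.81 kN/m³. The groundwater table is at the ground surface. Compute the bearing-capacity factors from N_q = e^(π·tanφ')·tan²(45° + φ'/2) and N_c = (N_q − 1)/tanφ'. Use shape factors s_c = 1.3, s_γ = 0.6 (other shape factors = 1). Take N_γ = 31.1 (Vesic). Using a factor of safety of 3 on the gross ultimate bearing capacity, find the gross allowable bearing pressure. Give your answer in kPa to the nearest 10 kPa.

N_q = e^(π·tan32.2°)·tan²(61.1°) = 23.73; N_c = (N_q − 1)/tanφ' = 36.09.
With the water table at the surface the whole profile is submerged: γ' = 17.7 − 9.81 = 7.89 kN/m³, so q = γ'·D_f = 19.33 kPa; the same γ' applies in the ½γBN_γ term.
q_ult = c·N_c·s_c + q·N_q + 0.5·γ·B·N_γ·s_γ
     = 6 × 36.092 × 1.3 + 19.33 × 23.728 + 0.5 × 7.89 × 4.2 × 31.1 × 0.6
     = 281.52 + 458.68 + 309.18 = 1049.4 kPa.
q_all = 1049.4 / 3 = 349.79 kPa.

q_all ≈ 350 kPa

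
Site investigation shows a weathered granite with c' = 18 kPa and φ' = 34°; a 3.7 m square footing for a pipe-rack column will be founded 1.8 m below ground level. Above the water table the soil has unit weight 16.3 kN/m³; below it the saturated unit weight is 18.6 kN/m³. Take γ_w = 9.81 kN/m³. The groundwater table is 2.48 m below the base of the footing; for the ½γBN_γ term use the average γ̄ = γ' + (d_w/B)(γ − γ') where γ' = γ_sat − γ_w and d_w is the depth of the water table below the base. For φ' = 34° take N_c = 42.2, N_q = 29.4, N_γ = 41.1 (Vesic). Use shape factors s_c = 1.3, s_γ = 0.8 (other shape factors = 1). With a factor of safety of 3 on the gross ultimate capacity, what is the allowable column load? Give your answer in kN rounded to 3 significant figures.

P_all ≈ 12300 kN

Effective surcharge at the founding depth q = γ·D_f = 16.3 × 1.8 = 29.34 kPa.
With d_w = 2.48 m < B, γ̄ = 8.79 + (2.48/3.7) × (16.3 − 8.79) = 13.824 kN/m³.
q_ult = c·N_c·s_c + q·N_q + 0.5·γ·B·N_γ·s_γ
     = 18 × 42.2 × 1.3 + 29.34 × 29.4 + 0.5 × 13.824 × 3.7 × 41.1 × 0.8
     = 987.48 + 862.6 + 840.87 = 2690.9 kPa.
Gross allowable pressure q_all = 2690.9 / 3 = 896.98 kPa.
Footing area = 13.69 m², so allowable column load = 896.98 × 13.69 = 12280 kN.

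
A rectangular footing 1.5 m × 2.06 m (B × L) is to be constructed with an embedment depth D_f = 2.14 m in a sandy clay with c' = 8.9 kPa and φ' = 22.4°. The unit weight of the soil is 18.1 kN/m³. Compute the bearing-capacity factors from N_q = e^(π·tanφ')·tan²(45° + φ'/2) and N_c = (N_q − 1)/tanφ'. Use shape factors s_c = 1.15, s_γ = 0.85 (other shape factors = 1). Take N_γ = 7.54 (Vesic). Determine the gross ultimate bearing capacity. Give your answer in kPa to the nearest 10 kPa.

q_ult ≈ 580 kPa

tan22.4° = 0.4122, so N_q = e^(π×0.4122)·tan²(56.2°) = 3.651 × 2.231 = 8.15.
N_c = (8.15 − 1)/tan22.4° = 17.34.
Overburden at base level: q = 18.1 × 2.14 = 38.734 kPa.
Cohesion term c·N_c·s_c = 8.9 × 17.337 × 1.15 = 177.44 kPa; surcharge term q·N_q = 38.734 × 8.1457 = 315.52 kPa; self-weight term 0.5·γ·B·N_γ·s_γ = 0.5 × 18.1 × 1.5 × 7.54 × 0.85 = 87.002 kPa.
q_ult = 177.44 + 315.52 + 87.002 = 579.96 kPa.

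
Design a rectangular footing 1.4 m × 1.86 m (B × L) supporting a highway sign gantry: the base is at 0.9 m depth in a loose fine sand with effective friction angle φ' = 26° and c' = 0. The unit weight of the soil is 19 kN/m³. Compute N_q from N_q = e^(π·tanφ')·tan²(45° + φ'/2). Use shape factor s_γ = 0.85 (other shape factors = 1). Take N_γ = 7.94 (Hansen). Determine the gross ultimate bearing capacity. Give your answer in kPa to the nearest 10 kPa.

q_ult ≈ 290 kPa

tan26° = 0.4877, so N_q = e^(π×0.4877)·tan²(58°) = 4.629 × 2.561 = 11.85.
q = γ·D_f = 19 × 0.9 = 17.1 kPa.
q·N_q = 17.1 × 11.854 = 202.71 kPa
0.5·γ·B·N_γ·s_γ = 0.5 × 19 × 1.4 × 7.94 × 0.85 = 89.762 kPa
q_ult = 202.71 + 89.762 = 292.47 kPa.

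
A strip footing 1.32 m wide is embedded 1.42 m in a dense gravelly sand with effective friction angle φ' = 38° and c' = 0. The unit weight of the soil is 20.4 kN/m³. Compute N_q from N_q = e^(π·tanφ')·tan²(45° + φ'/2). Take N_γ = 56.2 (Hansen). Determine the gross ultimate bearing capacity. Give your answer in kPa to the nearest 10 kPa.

q_ult ≈ 2170 kPa

tan38° = 0.7813, so N_q = e^(π×0.7813)·tan²(64°) = 11.64 × 4.204 = 48.93.
Overburden at base level: q = 20.4 × 1.42 = 28.968 kPa.
Surcharge term q·N_q = 28.968 × 48.933 = 1417.5 kPa; self-weight term 0.5·γ·B·N_γ = 0.5 × 20.4 × 1.32 × 56.2 = 756.68 kPa.
q_ult = 1417.5 + 756.68 = 2174.2 kPa.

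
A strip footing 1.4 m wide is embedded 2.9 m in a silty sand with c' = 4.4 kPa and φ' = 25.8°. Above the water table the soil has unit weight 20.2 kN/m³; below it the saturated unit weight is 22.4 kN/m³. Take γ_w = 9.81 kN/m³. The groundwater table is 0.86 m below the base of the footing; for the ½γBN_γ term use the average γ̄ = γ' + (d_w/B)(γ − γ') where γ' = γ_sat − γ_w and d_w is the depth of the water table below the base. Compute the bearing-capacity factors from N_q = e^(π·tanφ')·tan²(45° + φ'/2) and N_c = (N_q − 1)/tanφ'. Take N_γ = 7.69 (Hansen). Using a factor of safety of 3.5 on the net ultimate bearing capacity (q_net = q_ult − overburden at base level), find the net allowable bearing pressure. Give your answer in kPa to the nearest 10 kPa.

q_all(net) ≈ 230 kPa

N_q = e^(π·tan25.8°)·tan²(57.9°) = 11.6; N_c = (N_q − 1)/tanφ' = 21.94.
q = γ·D_f = 20.2 × 2.9 = 58.58 kPa.
γ' = 12.59 kN/m³; averaging over the depth B below the base, γ̄ = γ' + (d_w/B)(γ − γ') = 17.265 kN/m³.
c·N_c = 4.4 × 21.936 = 96.518 kPa
q·N_q = 58.58 × 11.604 = 679.78 kPa
0.5·γ·B·N_γ = 0.5 × 17.265 × 1.4 × 7.69 = 92.936 kPa
q_ult = 96.518 + 679.78 + 92.936 = 869.23 kPa.
q_net = 869.23 − 58.58 = 810.65 kPa.
q_all(net) = 810.65 / 3.5 = 231.61 kPa.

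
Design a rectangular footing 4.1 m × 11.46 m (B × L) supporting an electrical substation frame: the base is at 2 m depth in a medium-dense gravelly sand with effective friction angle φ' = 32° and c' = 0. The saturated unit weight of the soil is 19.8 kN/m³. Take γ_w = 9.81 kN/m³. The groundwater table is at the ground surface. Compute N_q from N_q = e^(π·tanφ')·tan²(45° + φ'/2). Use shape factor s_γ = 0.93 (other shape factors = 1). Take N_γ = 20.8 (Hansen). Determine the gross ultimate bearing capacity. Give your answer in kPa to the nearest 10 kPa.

q_ult ≈ 860 kPa

tan32° = 0.6249, so N_q = e^(π×0.6249)·tan²(61°) = 7.121 × 3.255 = 23.18.
With the water table at the surface the whole profile is submerged: γ' = 19.8 − 9.81 = 9.99 kN/m³, so q = γ'·D_f = 19.98 kPa; the same γ' applies in the ½γBN_γ term.
q_ult = q·N_q + 0.5·γ·B·N_γ·s_γ
     = 19.98 × 23.177 + 0.5 × 9.99 × 4.1 × 20.8 × 0.93
     = 463.07 + 396.16 = 859.23 kPa.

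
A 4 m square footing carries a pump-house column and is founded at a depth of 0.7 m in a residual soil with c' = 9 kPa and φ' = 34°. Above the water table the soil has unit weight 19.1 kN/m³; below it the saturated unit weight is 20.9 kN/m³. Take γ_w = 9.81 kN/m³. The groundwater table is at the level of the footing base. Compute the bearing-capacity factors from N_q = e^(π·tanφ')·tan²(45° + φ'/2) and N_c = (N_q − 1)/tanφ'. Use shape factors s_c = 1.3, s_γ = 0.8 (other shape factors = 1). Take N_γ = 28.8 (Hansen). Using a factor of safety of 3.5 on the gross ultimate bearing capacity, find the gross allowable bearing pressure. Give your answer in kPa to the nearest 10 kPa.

N_q = e^(π·tan34°)·tan²(62°) = 29.44; N_c = (N_q − 1)/tanφ' = 42.16.
Effective surcharge at the founding depth q = γ·D_f = 19.1 × 0.7 = 13.37 kPa.
The water table coincides with the base, so in the self-weight term γ → γ' = 11.09 kN/m³.
q_ult = c·N_c·s_c + q·N_q + 0.5·γ·B·N_γ·s_γ
     = 9 × 42.164 × 1.3 + 13.37 × 29.44 + 0.5 × 11.09 × 4 × 28.8 × 0.8
     = 493.32 + 393.61 + 511.03 = 1398 kPa.
q_all = 1398 / 3.5 = 399.42 kPa.

q_all ≈ 400 kPa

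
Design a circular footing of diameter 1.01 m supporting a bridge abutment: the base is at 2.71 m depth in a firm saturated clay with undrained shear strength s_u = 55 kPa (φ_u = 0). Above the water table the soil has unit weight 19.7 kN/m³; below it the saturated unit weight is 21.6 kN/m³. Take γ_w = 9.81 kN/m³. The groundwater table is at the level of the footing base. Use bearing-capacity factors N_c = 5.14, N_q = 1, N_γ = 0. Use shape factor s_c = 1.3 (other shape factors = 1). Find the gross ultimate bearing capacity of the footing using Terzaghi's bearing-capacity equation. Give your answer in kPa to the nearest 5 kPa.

q_ult ≈ 420 kPa

Effective surcharge at the founding depth q = γ·D_f = 19.7 × 2.71 = 53.387 kPa.
q_ult = c·N_c·s_c + q·N_q
     = 55 × 5.14 × 1.3 + 53.387 × 1
     = 367.51 + 53.387 = 420.9 kPa.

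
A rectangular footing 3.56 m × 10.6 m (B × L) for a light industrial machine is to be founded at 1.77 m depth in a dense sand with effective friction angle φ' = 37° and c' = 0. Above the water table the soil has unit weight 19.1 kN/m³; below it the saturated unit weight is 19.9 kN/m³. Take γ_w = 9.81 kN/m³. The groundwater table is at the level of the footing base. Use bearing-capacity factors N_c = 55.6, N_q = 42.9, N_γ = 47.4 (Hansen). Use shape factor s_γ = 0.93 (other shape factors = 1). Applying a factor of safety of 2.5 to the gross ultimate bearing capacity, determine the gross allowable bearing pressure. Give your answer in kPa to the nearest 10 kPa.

Overburden at base level: q = 19.1 × 1.77 = 33.807 kPa.
Below the base the soil is submerged, so the ½γBN_γ term uses γ' = 19.9 − 9.81 = 10.09 kN/m³.
Surcharge term q·N_q = 33.807 × 42.9 = 1450.3 kPa; self-weight term 0.5·γ·B·N_γ·s_γ = 0.5 × 10.09 × 3.56 × 47.4 × 0.93 = 791.72 kPa.
q_ult = 1450.3 + 791.72 = 2242 kPa.
q_all = q_ult / FS = 2242 / 2.5 = 896.82 kPa.

q_all ≈ 900 kPa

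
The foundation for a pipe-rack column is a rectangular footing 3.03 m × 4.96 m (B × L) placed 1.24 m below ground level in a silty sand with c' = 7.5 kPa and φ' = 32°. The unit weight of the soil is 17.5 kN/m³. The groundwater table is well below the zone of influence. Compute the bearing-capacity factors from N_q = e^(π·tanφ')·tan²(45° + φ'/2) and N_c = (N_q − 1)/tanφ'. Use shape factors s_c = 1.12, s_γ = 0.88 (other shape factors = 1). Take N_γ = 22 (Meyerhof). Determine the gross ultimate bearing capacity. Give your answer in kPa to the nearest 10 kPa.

q_ult ≈ 1310 kPa

tan32° = 0.6249, so N_q = e^(π×0.6249)·tan²(61°) = 7.121 × 3.255 = 23.18.
N_c = (23.18 − 1)/tan32° = 35.49.
Effective surcharge at the founding depth q = γ·D_f = 17.5 × 1.24 = 21.7 kPa.
q_ult = c·N_c·s_c + q·N_q + 0.5·γ·B·N_γ·s_γ
     = 7.5 × 35.49 × 1.12 + 21.7 × 23.177 + 0.5 × 17.5 × 3.03 × 22 × 0.88
     = 298.12 + 502.94 + 513.28 = 1314.3 kPa.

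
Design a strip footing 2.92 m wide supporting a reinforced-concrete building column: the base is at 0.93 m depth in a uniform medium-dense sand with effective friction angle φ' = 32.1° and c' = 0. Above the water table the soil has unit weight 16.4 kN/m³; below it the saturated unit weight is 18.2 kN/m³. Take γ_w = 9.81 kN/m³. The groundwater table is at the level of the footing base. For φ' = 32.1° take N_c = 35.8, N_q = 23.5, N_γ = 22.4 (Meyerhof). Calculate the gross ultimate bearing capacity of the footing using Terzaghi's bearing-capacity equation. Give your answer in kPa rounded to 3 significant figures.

Overburden at base level: q = 16.4 × 0.93 = 15.252 kPa.
Below the base the soil is submerged, so the ½γBN_γ term uses γ' = 18.2 − 9.81 = 8.39 kN/m³.
Surcharge term q·N_q = 15.252 × 23.5 = 358.42 kPa; self-weight term 0.5·γ·B·N_γ = 0.5 × 8.39 × 2.92 × 22.4 = 274.39 kPa.
q_ult = 358.42 + 274.39 = 632.81 kPa.

q_ult ≈ 633 kPa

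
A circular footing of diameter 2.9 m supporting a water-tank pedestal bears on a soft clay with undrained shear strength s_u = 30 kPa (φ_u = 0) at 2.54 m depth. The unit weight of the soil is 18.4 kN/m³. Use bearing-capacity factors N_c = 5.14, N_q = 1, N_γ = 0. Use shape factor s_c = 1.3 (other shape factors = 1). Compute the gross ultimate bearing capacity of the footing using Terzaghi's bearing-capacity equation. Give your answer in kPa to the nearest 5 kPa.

q_ult ≈ 245 kPa

Overburden at base level: q = 18.4 × 2.54 = 46.736 kPa.
Cohesion term c·N_c·s_c = 30 × 5.14 × 1.3 = 200.46 kPa; surcharge term q·N_q = 46.736 × 1 = 46.736 kPa.
q_ult = 200.46 + 46.736 = 247.2 kPa.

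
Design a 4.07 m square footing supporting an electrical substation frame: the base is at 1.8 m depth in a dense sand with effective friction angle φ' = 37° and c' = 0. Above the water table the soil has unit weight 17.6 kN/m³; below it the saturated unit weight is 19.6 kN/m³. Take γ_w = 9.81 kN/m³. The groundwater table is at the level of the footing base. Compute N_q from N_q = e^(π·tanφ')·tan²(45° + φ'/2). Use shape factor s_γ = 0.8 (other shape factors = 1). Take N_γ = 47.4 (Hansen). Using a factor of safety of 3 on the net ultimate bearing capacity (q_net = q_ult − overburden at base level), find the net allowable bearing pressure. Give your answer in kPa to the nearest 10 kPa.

q_all(net) ≈ 690 kPa

N_q = e^(π·tan37°)·tan²(63.5°) = 42.92.
Overburden at base level: q = 17.6 × 1.8 = 31.68 kPa.
Below the base the soil is submerged, so the ½γBN_γ term uses γ' = 19.6 − 9.81 = 9.79 kN/m³.
Surcharge term q·N_q = 31.68 × 42.92 = 1359.7 kPa; self-weight term 0.5·γ·B·N_γ·s_γ = 0.5 × 9.79 × 4.07 × 47.4 × 0.8 = 755.47 kPa.
q_ult = 1359.7 + 755.47 = 2115.2 kPa.
q_net = 2115.2 − 31.68 = 2083.5 kPa.
q_all(net) = 2083.5 / 3 = 694.5 kPa.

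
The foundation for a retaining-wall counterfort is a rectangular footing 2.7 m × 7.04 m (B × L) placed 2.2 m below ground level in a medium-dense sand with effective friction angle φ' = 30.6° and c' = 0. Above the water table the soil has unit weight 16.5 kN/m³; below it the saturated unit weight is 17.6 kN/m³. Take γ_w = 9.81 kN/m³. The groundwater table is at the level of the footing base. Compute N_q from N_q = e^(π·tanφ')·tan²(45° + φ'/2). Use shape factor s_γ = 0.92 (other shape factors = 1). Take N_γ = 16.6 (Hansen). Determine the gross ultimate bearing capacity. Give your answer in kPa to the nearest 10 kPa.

q_ult ≈ 880 kPa

tan30.6° = 0.5914, so N_q = e^(π×0.5914)·tan²(60.3°) = 6.41 × 3.074 = 19.7.
Effective surcharge at the founding depth q = γ·D_f = 16.5 × 2.2 = 36.3 kPa.
The water table coincides with the base, so in the self-weight term γ → γ' = 7.79 kN/m³.
q_ult = q·N_q + 0.5·γ·B·N_γ·s_γ
     = 36.3 × 19.704 + 0.5 × 7.79 × 2.7 × 16.6 × 0.92
     = 715.24 + 160.61 = 875.85 kPa.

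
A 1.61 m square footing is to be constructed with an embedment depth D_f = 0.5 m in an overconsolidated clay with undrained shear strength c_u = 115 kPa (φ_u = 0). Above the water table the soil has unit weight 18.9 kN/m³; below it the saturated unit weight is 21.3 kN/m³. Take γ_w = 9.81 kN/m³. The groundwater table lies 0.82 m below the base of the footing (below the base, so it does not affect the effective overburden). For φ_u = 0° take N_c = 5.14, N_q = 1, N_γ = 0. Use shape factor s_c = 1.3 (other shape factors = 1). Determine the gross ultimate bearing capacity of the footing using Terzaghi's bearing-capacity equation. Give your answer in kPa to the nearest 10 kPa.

Effective surcharge at the founding depth q = γ·D_f = 18.9 × 0.5 = 9.45 kPa.
q_ult = c·N_c·s_c + q·N_q
     = 115 × 5.14 × 1.3 + 9.45 × 1
     = 768.43 + 9.45 = 777.88 kPa.

q_ult ≈ 780 kPa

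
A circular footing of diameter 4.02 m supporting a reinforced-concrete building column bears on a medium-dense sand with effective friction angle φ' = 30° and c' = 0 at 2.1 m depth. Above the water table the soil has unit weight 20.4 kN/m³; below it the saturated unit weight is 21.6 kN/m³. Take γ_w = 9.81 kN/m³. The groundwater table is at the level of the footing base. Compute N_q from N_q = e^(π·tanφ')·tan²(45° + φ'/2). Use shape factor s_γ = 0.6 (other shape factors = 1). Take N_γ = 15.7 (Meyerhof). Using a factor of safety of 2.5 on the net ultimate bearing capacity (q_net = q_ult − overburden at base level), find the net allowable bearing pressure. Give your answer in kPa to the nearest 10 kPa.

N_q = e^(π·tan30°)·tan²(60°) = 18.4.
Overburden at base level: q = 20.4 × 2.1 = 42.84 kPa.
Below the base the soil is submerged, so the ½γBN_γ term uses γ' = 21.6 − 9.81 = 11.79 kN/m³.
Surcharge term q·N_q = 42.84 × 18.401 = 788.3 kPa; self-weight term 0.5·γ·B·N_γ·s_γ = 0.5 × 11.79 × 4.02 × 15.7 × 0.6 = 223.23 kPa.
q_ult = 788.3 + 223.23 = 1011.5 kPa.
q_net = 1011.5 − 42.84 = 968.7 kPa.
q_all(net) = 968.7 / 2.5 = 387.48 kPa.

q_all(net) ≈ 390 kPa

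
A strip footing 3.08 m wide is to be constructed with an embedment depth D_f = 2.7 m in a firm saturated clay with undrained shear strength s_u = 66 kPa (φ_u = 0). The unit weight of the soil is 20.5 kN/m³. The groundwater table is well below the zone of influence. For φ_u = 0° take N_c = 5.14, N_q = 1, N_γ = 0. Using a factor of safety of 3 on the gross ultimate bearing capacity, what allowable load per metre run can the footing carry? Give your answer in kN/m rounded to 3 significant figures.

≈ 405 kN/m

Effective surcharge at the founding depth q = γ·D_f = 20.5 × 2.7 = 55.35 kPa.
q_ult = c·N_c + q·N_q
     = 66 × 5.14 + 55.35 × 1
     = 339.24 + 55.35 = 394.59 kPa.
Gross allowable pressure q_all = 394.59 / 3 = 131.53 kPa.
Allowable wall load = q_all × B = 131.53 × 3.08 = 405.11 kN per metre run.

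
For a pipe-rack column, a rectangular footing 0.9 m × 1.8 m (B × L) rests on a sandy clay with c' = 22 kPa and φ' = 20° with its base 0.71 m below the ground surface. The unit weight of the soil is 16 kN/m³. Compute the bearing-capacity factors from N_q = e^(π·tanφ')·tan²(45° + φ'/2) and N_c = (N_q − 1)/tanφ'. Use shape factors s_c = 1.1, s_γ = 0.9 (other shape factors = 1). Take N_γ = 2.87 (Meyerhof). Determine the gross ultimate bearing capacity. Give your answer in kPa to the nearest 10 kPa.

q_ult ≈ 450 kPa

tan20° = 0.364, so N_q = e^(π×0.364)·tan²(55°) = 3.138 × 2.04 = 6.4.
N_c = (6.4 − 1)/tan20° = 14.83.
Overburden at base level: q = 16 × 0.71 = 11.36 kPa.
Cohesion term c·N_c·s_c = 22 × 14.835 × 1.1 = 359 kPa; surcharge term q·N_q = 11.36 × 6.3994 = 72.697 kPa; self-weight term 0.5·γ·B·N_γ·s_γ = 0.5 × 16 × 0.9 × 2.87 × 0.9 = 18.598 kPa.
q_ult = 359 + 72.697 + 18.598 = 450.29 kPa.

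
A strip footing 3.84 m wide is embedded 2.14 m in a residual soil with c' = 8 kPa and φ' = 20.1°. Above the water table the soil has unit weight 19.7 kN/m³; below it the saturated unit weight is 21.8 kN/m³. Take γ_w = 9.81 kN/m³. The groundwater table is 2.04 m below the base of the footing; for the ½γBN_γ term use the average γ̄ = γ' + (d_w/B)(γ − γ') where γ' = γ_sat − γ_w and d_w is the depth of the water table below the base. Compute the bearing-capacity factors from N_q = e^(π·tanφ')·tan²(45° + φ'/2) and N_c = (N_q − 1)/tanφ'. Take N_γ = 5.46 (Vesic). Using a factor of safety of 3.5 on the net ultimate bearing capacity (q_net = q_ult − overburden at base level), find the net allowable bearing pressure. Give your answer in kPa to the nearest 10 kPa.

q_all(net) ≈ 150 kPa

N_q = e^(π·tan20.1°)·tan²(55.05°) = 6.46; N_c = (N_q − 1)/tanφ' = 14.93.
Overburden at base level: q = 19.7 × 2.14 = 42.158 kPa.
The water table is 2.04 m below the base (< B = 3.84 m), so the ½γBN_γ term uses γ̄ = γ' + (d_w/B)(γ − γ') = 11.99 + (2.04/3.84)(19.7 − 11.99) = 16.086 kN/m³.
Cohesion term c·N_c = 8 × 14.929 = 119.43 kPa; surcharge term q·N_q = 42.158 × 6.4633 = 272.48 kPa; self-weight term 0.5·γ·B·N_γ = 0.5 × 16.086 × 3.84 × 5.46 = 168.63 kPa.
q_ult = 119.43 + 272.48 + 168.63 = 560.54 kPa.
q_net = 560.54 − 42.158 = 518.38 kPa.
q_all(net) = 518.38 / 3.5 = 148.11 kPa.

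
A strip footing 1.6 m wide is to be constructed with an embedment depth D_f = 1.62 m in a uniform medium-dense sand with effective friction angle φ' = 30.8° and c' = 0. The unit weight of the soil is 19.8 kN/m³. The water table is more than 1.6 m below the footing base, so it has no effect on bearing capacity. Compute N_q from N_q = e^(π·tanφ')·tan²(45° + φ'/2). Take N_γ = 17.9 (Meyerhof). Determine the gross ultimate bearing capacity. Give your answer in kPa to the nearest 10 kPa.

tan30.8° = 0.5961, so N_q = e^(π×0.5961)·tan²(60.4°) = 6.506 × 3.099 = 20.16.
Effective surcharge at the founding depth q = γ·D_f = 19.8 × 1.62 = 32.076 kPa.
q_ult = q·N_q + 0.5·γ·B·N_γ
     = 32.076 × 20.161 + 0.5 × 19.8 × 1.6 × 17.9
     = 646.69 + 283.54 = 930.22 kPa.

q_ult ≈ 930 kPa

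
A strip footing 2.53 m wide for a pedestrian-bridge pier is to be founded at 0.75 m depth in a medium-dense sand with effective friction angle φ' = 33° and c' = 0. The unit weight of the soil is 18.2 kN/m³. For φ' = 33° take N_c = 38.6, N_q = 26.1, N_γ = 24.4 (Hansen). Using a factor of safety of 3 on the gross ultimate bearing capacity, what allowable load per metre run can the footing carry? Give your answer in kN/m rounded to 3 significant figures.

q = γ·D_f = 18.2 × 0.75 = 13.65 kPa.
q·N_q = 13.65 × 26.1 = 356.26 kPa
0.5·γ·B·N_γ = 0.5 × 18.2 × 2.53 × 24.4 = 561.76 kPa
q_ult = 356.26 + 561.76 = 918.03 kPa.
Gross allowable pressure q_all = 918.03 / 3 = 306.01 kPa.
Allowable wall load = q_all × B = 306.01 × 2.53 = 774.2 kN per metre run.

≈ 774 kN/m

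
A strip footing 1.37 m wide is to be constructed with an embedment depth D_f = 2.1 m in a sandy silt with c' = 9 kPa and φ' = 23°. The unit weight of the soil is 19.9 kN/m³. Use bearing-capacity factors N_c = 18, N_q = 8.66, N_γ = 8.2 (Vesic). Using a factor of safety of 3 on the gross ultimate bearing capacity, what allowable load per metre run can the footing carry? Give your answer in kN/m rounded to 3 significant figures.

q = γ·D_f = 19.9 × 2.1 = 41.79 kPa.
c·N_c = 9 × 18 = 162 kPa
q·N_q = 41.79 × 8.66 = 361.9 kPa
0.5·γ·B·N_γ = 0.5 × 19.9 × 1.37 × 8.2 = 111.78 kPa
q_ult = 162 + 361.9 + 111.78 = 635.68 kPa.
Gross allowable pressure q_all = 635.68 / 3 = 211.89 kPa.
Allowable wall load = q_all × B = 211.89 × 1.37 = 290.29 kN per metre run.

≈ 290 kN/m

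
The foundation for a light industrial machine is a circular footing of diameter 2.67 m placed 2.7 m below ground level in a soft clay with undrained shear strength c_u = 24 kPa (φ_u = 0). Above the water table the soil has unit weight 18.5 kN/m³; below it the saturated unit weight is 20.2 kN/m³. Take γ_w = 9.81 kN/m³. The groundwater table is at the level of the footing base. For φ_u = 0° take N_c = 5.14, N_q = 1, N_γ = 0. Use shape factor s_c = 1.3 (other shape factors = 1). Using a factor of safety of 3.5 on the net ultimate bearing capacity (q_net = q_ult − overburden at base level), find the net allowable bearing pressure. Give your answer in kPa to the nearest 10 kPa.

q_all(net) ≈ 50 kPa

Overburden at base level: q = 18.5 × 2.7 = 49.95 kPa.
Cohesion term c·N_c·s_c = 24 × 5.14 × 1.3 = 160.37 kPa; surcharge term q·N_q = 49.95 × 1 = 49.95 kPa.
q_ult = 160.37 + 49.95 = 210.32 kPa.
q_net = 210.32 − 49.95 = 160.37 kPa.
q_all(net) = 160.37 / 3.5 = 45.819 kPa.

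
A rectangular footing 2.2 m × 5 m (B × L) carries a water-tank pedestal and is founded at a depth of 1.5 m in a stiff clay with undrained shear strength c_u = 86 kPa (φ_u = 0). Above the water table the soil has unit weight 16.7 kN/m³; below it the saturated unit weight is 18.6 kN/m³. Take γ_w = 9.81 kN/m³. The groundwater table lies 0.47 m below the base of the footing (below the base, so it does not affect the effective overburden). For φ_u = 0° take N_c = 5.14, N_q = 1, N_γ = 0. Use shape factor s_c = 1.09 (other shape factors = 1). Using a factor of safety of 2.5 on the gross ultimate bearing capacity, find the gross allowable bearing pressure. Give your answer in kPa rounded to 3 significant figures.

q_all ≈ 203 kPa

Effective surcharge at the founding depth q = γ·D_f = 16.7 × 1.5 = 25.05 kPa.
q_ult = c·N_c·s_c + q·N_q
     = 86 × 5.14 × 1.09 + 25.05 × 1
     = 481.82 + 25.05 = 506.87 kPa.
q_all = 506.87 / 2.5 = 202.75 kPa.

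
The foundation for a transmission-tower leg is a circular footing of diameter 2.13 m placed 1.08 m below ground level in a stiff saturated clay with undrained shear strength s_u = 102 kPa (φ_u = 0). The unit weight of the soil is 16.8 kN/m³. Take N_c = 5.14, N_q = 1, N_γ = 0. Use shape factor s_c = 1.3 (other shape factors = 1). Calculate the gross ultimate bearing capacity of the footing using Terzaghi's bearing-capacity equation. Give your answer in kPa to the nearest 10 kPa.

Effective surcharge at the founding depth q = γ·D_f = 16.8 × 1.08 = 18.144 kPa.
q_ult = c·N_c·s_c + q·N_q
     = 102 × 5.14 × 1.3 + 18.144 × 1
     = 681.56 + 18.144 = 699.71 kPa.

q_ult ≈ 700 kPa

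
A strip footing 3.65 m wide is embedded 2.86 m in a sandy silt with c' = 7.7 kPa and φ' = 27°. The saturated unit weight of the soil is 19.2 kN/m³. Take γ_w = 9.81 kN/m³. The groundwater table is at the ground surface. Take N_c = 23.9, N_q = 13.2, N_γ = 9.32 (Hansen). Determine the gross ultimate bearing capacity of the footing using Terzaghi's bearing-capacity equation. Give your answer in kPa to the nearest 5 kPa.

q_ult ≈ 700 kPa

With the water table at the surface the whole profile is submerged: γ' = 19.2 − 9.81 = 9.39 kN/m³, so q = γ'·D_f = 26.855 kPa; the same γ' applies in the ½γBN_γ term.
q_ult = c·N_c + q·N_q + 0.5·γ·B·N_γ
     = 7.7 × 23.9 + 26.855 × 13.2 + 0.5 × 9.39 × 3.65 × 9.32
     = 184.03 + 354.49 + 159.71 = 698.24 kPa.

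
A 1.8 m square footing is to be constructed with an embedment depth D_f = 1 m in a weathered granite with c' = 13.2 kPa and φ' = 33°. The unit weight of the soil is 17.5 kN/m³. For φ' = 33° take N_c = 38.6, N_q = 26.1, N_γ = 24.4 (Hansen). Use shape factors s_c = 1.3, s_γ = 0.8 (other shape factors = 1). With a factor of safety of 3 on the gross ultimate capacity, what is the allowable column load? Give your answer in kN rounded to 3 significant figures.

q = γ·D_f = 17.5 × 1 = 17.5 kPa.
c·N_c·s_c = 13.2 × 38.6 × 1.3 = 662.38 kPa
q·N_q = 17.5 × 26.1 = 456.75 kPa
0.5·γ·B·N_γ·s_γ = 0.5 × 17.5 × 1.8 × 24.4 × 0.8 = 307.44 kPa
q_ult = 662.38 + 456.75 + 307.44 = 1426.6 kPa.
Gross allowable pressure q_all = 1426.6 / 3 = 475.52 kPa.
Footing area = 3.24 m², so allowable column load = 475.52 × 3.24 = 1540.7 kN.

P_all ≈ 1540 kN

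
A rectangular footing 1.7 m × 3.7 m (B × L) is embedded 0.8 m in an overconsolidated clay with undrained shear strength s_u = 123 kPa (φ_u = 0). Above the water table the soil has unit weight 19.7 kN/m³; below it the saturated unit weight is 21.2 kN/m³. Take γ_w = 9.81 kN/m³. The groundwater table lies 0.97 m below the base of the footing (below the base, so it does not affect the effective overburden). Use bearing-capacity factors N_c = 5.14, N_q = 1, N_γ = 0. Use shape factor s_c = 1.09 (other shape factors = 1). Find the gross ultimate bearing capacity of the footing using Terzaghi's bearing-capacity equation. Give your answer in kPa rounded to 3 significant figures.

q_ult ≈ 705 kPa

Effective surcharge at the founding depth q = γ·D_f = 19.7 × 0.8 = 15.76 kPa.
q_ult = c·N_c·s_c + q·N_q
     = 123 × 5.14 × 1.09 + 15.76 × 1
     = 689.12 + 15.76 = 704.88 kPa.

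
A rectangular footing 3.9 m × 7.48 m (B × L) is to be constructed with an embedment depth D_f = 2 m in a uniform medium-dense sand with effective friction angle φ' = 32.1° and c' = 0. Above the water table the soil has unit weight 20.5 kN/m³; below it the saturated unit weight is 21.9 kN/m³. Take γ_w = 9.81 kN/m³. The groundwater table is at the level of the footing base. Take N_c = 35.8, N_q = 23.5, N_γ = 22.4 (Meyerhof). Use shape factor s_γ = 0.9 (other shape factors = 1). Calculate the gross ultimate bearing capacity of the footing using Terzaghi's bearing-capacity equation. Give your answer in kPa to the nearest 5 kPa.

Overburden at base level: q = 20.5 × 2 = 41 kPa.
Below the base the soil is submerged, so the ½γBN_γ term uses γ' = 21.9 − 9.81 = 12.09 kN/m³.
Surcharge term q·N_q = 41 × 23.5 = 963.5 kPa; self-weight term 0.5·γ·B·N_γ·s_γ = 0.5 × 12.09 × 3.9 × 22.4 × 0.9 = 475.28 kPa.
q_ult = 963.5 + 475.28 = 1438.8 kPa.

q_ult ≈ 1440 kPa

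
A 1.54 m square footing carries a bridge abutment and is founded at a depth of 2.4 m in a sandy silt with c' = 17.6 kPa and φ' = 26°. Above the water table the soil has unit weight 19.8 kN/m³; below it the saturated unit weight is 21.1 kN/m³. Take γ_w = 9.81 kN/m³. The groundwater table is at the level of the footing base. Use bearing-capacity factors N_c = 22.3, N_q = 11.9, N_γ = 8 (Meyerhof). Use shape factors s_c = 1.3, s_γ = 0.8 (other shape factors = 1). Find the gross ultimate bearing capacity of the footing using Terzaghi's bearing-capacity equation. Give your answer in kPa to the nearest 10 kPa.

Effective surcharge at the founding depth q = γ·D_f = 19.8 × 2.4 = 47.52 kPa.
The water table coincides with the base, so in the self-weight term γ → γ' = 11.29 kN/m³.
q_ult = c·N_c·s_c + q·N_q + 0.5·γ·B·N_γ·s_γ
     = 17.6 × 22.3 × 1.3 + 47.52 × 11.9 + 0.5 × 11.29 × 1.54 × 8 × 0.8
     = 510.22 + 565.49 + 55.637 = 1131.3 kPa.

q_ult ≈ 1130 kPa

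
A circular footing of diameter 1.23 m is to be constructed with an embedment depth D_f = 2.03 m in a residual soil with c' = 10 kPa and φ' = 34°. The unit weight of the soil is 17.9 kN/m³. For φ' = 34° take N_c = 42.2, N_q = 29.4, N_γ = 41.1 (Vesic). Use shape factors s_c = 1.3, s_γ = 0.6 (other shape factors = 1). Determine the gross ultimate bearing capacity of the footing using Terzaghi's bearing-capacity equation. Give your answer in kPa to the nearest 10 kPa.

q = γ·D_f = 17.9 × 2.03 = 36.337 kPa.
c·N_c·s_c = 10 × 42.2 × 1.3 = 548.6 kPa
q·N_q = 36.337 × 29.4 = 1068.3 kPa
0.5·γ·B·N_γ·s_γ = 0.5 × 17.9 × 1.23 × 41.1 × 0.6 = 271.47 kPa
q_ult = 548.6 + 1068.3 + 271.47 = 1888.4 kPa.

q_ult ≈ 1890 kPa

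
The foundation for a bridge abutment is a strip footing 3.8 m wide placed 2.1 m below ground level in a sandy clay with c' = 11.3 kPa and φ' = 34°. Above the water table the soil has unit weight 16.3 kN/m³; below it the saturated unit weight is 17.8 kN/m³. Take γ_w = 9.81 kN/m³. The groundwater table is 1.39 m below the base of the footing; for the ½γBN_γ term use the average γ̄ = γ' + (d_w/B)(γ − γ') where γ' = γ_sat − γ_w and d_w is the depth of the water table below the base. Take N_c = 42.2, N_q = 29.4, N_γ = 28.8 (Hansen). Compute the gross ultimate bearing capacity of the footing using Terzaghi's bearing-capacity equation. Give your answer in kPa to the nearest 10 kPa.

Overburden at base level: q = 16.3 × 2.1 = 34.23 kPa.
The water table is 1.39 m below the base (< B = 3.8 m), so the ½γBN_γ term uses γ̄ = γ' + (d_w/B)(γ − γ') = 7.99 + (1.39/3.8)(16.3 − 7.99) = 11.03 kN/m³.
Cohesion term c·N_c = 11.3 × 42.2 = 476.86 kPa; surcharge term q·N_q = 34.23 × 29.4 = 1006.4 kPa; self-weight term 0.5·γ·B·N_γ = 0.5 × 11.03 × 3.8 × 28.8 = 603.55 kPa.
q_ult = 476.86 + 1006.4 + 603.55 = 2086.8 kPa.

q_ult ≈ 2090 kPa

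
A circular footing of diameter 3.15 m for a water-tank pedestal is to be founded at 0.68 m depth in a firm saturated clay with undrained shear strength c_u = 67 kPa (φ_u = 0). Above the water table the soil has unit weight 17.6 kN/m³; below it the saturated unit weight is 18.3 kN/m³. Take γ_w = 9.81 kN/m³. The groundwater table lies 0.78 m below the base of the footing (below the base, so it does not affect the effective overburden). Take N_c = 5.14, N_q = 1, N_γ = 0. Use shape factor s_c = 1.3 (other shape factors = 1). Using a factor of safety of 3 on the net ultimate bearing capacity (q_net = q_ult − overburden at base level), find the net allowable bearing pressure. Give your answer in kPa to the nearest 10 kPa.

Effective surcharge at the founding depth q = γ·D_f = 17.6 × 0.68 = 11.968 kPa.
q_ult = c·N_c·s_c + q·N_q
     = 67 × 5.14 × 1.3 + 11.968 × 1
     = 447.69 + 11.968 = 459.66 kPa.
q_net = 459.66 − 11.968 = 447.69 kPa.
q_all(net) = 447.69 / 3 = 149.23 kPa.

q_all(net) ≈ 150 kPa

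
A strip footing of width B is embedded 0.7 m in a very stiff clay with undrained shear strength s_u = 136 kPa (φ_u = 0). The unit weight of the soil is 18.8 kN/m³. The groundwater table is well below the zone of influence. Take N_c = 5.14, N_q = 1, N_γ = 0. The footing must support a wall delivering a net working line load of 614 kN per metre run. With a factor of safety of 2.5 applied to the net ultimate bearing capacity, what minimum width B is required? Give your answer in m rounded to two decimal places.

B = 2.20 m

Overburden at base level: q = 18.8 × 0.7 = 13.16 kPa.
Cohesion term c·N_c = 136 × 5.14 = 699.04 kPa; surcharge term q·N_q = 13.16 × 1 = 13.16 kPa.
q_ult = 699.04 + 13.16 = 712.2 kPa.
For φ = 0 the ½γBN_γ term vanishes, so q_ult is independent of B. q_net = 712.2 − 13.16 = 699.04 kPa; q_all(net) = 699.04/2.5 = 279.62 kPa.
Required width B = w / q_all(net) = 614 / 279.62 = 2.196 m.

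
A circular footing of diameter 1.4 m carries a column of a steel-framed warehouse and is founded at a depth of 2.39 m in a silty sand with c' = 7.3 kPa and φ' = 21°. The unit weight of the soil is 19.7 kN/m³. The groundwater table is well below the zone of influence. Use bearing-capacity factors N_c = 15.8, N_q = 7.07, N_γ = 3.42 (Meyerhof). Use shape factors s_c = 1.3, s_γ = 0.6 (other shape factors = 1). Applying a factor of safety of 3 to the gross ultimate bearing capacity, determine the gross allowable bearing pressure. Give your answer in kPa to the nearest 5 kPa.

Effective surcharge at the founding depth q = γ·D_f = 19.7 × 2.39 = 47.083 kPa.
q_ult = c·N_c·s_c + q·N_q + 0.5·γ·B·N_γ·s_γ
     = 7.3 × 15.8 × 1.3 + 47.083 × 7.07 + 0.5 × 19.7 × 1.4 × 3.42 × 0.6
     = 149.94 + 332.88 + 28.297 = 511.12 kPa.
q_all = q_ult / FS = 511.12 / 3 = 170.37 kPa.

q_all ≈ 170 kPa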